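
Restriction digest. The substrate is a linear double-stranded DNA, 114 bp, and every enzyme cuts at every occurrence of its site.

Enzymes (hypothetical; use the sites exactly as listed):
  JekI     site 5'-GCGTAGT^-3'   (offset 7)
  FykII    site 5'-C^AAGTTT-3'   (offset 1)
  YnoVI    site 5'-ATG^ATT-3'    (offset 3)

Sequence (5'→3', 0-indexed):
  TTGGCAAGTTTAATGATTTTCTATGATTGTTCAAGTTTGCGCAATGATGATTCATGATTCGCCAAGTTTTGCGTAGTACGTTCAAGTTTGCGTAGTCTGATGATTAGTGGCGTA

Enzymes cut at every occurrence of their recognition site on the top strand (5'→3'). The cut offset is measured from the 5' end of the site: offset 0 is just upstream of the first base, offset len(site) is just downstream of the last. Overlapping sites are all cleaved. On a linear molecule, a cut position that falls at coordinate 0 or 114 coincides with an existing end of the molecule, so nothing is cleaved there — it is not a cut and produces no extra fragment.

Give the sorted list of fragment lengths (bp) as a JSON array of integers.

[5,6,6,7,7,7,10,10,12,13,14,17]

Scan for sites:
  JekI GCGTAGT/7: at [70, 89] ⇒ [77, 96]
  FykII CAAGTTT/1: at [4, 31, 62, 82] ⇒ [5, 32, 63, 83]
  YnoVI ATGATT/3: at [12, 22, 46, 53, 99] ⇒ [15, 25, 49, 56, 102]

Pooled cuts: [5, 15, 25, 32, 49, 56, 63, 77, 83, 96, 102]

Fragments:
  [0,5): 5 bp
  [5,15): 10 bp
  [15,25): 10 bp
  [25,32): 7 bp
  [32,49): 17 bp
  [49,56): 7 bp
  [56,63): 7 bp
  [63,77): 14 bp
  [77,83): 6 bp
  [83,96): 13 bp
  [96,102): 6 bp
  [102,114): 12 bp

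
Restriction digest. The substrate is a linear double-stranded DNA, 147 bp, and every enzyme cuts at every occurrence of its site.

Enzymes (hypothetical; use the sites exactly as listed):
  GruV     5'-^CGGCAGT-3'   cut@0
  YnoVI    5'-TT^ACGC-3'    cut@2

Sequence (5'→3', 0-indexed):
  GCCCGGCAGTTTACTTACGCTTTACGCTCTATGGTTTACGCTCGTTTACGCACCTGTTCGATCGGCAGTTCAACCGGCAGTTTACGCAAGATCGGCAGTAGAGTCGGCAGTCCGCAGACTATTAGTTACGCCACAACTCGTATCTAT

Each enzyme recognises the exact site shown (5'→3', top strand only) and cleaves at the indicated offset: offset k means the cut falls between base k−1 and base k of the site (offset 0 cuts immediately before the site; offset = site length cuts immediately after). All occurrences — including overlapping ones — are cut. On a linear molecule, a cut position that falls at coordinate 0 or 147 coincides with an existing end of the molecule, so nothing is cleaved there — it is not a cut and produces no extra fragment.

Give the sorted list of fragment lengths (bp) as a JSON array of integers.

[3,7,9,9,10,12,12,13,14,15,20,23]

Scan for sites:
  GruV CGGCAGT/0: at [3, 62, 74, 92, 104] ⇒ [3, 62, 74, 92, 104]
  YnoVI TTACGC/2: at [14, 21, 35, 45, 81, 125] ⇒ [16, 23, 37, 47, 83, 127]

Pooled cuts: [3, 16, 23, 37, 47, 62, 74, 83, 92, 104, 127]

Fragments:
  [0,3): 3 bp
  [3,16): 13 bp
  [16,23): 7 bp
  [23,37): 14 bp
  [37,47): 10 bp
  [47,62): 15 bp
  [62,74): 12 bp
  [74,83): 9 bp
  [83,92): 9 bp
  [92,104): 12 bp
  [104,127): 23 bp
  [127,147): 20 bp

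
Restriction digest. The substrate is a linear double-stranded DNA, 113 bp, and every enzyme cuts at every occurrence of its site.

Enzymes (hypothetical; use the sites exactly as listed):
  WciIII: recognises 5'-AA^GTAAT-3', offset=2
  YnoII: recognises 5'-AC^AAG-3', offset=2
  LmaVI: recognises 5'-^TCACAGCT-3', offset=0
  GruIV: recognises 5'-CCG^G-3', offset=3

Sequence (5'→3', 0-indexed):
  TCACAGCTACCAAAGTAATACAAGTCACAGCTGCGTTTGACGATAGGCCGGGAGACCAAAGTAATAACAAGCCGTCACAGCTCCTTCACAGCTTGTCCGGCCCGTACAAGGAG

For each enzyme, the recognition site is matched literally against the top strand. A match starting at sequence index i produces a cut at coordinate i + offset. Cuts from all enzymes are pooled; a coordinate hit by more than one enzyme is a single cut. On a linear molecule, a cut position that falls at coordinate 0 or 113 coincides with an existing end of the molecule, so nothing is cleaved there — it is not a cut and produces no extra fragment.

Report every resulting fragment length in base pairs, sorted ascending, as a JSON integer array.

[3,6,6,7,8,8,10,11,14,14,26]

Site scan:
  WciIII AAGTAAT/2: at [12, 58] ⇒ [14, 60]
  YnoII ACAAG/2: at [19, 66, 105] ⇒ [21, 68, 107]
  LmaVI TCACAGCT/0: at [0, 24, 74, 85] ⇒ [24, 74, 85] (position 0 is a terminus of the linear molecule — no cut)
  GruIV CCGG/3: at [47, 96] ⇒ [50, 99]

All cut coordinates (distinct, sorted): [14, 21, 24, 50, 60, 68, 74, 85, 99, 107]

Fragments:
  [0,14): 14 bp
  [14,21): 7 bp
  [21,24): 3 bp
  [24,50): 26 bp
  [50,60): 10 bp
  [60,68): 8 bp
  [68,74): 6 bp
  [74,85): 11 bp
  [85,99): 14 bp
  [99,107): 8 bp
  [107,113): 6 bp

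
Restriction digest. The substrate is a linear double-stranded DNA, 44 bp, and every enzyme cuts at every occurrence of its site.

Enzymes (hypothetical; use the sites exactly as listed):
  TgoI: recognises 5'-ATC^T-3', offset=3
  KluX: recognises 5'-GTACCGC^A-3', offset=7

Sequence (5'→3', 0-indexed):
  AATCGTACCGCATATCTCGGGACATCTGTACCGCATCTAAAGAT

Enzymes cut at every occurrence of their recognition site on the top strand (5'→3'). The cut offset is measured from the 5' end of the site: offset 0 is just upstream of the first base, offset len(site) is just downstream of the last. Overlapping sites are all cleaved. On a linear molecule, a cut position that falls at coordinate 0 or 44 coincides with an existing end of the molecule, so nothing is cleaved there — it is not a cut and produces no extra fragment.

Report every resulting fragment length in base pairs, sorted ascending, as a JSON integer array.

[3,5,7,8,10,11]

Scan for sites:
  TgoI ATCT/3: at [13, 23, 34] ⇒ [16, 26, 37]
  KluX GTACCGCA/7: at [4, 27] ⇒ [11, 34]

Pooled cuts: [11, 16, 26, 34, 37]

Fragments:
  [0,11): 11 bp
  [11,16): 5 bp
  [16,26): 10 bp
  [26,34): 8 bp
  [34,37): 3 bp
  [37,44): 7 bp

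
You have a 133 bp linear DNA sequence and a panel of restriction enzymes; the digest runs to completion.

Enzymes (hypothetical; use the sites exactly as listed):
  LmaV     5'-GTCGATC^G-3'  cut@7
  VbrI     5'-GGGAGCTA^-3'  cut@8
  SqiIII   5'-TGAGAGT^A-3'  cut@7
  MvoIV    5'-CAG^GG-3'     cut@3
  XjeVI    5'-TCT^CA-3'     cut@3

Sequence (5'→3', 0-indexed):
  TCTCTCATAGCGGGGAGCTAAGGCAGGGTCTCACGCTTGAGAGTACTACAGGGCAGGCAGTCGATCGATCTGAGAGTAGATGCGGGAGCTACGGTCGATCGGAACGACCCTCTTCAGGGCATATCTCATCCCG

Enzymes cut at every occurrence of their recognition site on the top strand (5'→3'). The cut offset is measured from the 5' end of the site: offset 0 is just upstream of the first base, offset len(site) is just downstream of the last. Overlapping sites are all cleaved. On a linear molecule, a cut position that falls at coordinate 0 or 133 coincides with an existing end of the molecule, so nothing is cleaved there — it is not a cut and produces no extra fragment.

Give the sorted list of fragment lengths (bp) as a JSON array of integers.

[5,5,6,7,7,9,9,11,13,14,15,15,17]

Site scan:
  LmaV (GTCGATCG, off=7): starts [59, 93] → cuts [66, 100]
  VbrI (GGGAGCTA, off=8): starts [12, 83] → cuts [20, 91]
  SqiIII (TGAGAGTA, off=7): starts [37, 70] → cuts [44, 77]
  MvoIV (CAGGG, off=3): starts [23, 48, 114] → cuts [26, 51, 117]
  XjeVI (TCTCA, off=3): starts [2, 28, 123] → cuts [5, 31, 126]

All cut coordinates (distinct, sorted): [5, 20, 26, 31, 44, 51, 66, 77, 91, 100, 117, 126]

Fragment lengths:
  [0,5): 5 bp
  [5,20): 15 bp
  [20,26): 6 bp
  [26,31): 5 bp
  [31,44): 13 bp
  [44,51): 7 bp
  [51,66): 15 bp
  [66,77): 11 bp
  [77,91): 14 bp
  [91,100): 9 bp
  [100,117): 17 bp
  [117,126): 9 bp
  [126,133): 7 bp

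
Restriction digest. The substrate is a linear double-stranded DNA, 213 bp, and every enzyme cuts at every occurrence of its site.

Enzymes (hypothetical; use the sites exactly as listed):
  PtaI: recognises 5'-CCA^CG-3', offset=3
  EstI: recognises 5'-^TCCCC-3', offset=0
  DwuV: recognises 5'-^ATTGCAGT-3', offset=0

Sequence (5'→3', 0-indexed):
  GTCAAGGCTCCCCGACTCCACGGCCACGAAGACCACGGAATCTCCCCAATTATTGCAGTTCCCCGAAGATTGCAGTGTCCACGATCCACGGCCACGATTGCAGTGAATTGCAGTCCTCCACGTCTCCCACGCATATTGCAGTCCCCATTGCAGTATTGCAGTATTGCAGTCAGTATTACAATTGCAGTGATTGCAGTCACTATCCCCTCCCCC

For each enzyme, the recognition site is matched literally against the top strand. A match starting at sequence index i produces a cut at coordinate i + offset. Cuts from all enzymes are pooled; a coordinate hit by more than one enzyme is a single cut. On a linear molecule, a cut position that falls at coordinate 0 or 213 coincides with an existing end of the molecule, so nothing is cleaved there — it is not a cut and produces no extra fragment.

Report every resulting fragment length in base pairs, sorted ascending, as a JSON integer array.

[2,5,5,5,6,6,6,7,7,7,8,8,8,8,9,9,9,9,9,10,12,13,13,14,18]

Per-enzyme occurrences:
  PtaI (CCACG, off=3): starts [17, 23, 32, 78, 85, 91, 117, 126] → cuts [20, 26, 35, 81, 88, 94, 120, 129]
  EstI (TCCCC, off=0): starts [8, 42, 59, 141, 202, 207] → cuts [8, 42, 59, 141, 202, 207]
  DwuV (ATTGCAGT, off=0): starts [51, 68, 96, 106, 134, 146, 154, 162, 180, 189] → cuts [51, 68, 96, 106, 134, 146, 154, 162, 180, 189]

All cut coordinates (distinct, sorted): [8, 20, 26, 35, 42, 51, 59, 68, 81, 88, 94, 96, 106, 120, 129, 134, 141, 146, 154, 162, 180, 189, 202, 207]

Fragment lengths:
  [0,8): 8 bp
  [8,20): 12 bp
  [20,26): 6 bp
  [26,35): 9 bp
  [35,42): 7 bp
  [42,51): 9 bp
  [51,59): 8 bp
  [59,68): 9 bp
  [68,81): 13 bp
  [81,88): 7 bp
  [88,94): 6 bp
  [94,96): 2 bp
  [96,106): 10 bp
  [106,120): 14 bp
  [120,129): 9 bp
  [129,134): 5 bp
  [134,141): 7 bp
  [141,146): 5 bp
  [146,154): 8 bp
  [154,162): 8 bp
  [162,180): 18 bp
  [180,189): 9 bp
  [189,202): 13 bp
  [202,207): 5 bp
  [207,213): 6 bp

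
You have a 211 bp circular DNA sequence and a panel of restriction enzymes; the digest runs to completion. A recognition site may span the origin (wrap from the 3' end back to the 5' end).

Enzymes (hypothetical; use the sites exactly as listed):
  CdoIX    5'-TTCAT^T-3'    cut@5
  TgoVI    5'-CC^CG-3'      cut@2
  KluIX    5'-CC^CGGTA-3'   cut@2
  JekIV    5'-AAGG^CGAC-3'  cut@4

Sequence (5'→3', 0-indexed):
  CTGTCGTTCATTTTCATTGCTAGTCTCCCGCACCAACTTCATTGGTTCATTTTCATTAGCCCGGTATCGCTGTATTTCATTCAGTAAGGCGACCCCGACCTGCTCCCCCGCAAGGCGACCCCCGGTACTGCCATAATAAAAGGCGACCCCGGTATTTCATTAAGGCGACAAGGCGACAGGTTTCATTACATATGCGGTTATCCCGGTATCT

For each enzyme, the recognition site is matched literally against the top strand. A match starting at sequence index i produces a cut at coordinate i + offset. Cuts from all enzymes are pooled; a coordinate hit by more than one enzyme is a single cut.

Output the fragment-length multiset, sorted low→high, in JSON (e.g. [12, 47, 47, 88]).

[5,5,6,6,6,6,7,7,8,8,9,11,11,13,13,14,17,19,19,21]

Scan for sites:
  CdoIX TTCATT/5: at [6, 12, 37, 45, 51, 75, 155, 181] ⇒ [11, 17, 42, 50, 56, 80, 160, 186]
  TgoVI CCCG/2: at [26, 59, 93, 106, 120, 147, 201] ⇒ [28, 61, 95, 108, 122, 149, 203]
  KluIX CCCGGTA/2: at [59, 120, 147, 201] ⇒ [61, 122, 149, 203]
  JekIV AAGGCGAC/4: at [85, 111, 139, 161, 169] ⇒ [89, 115, 143, 165, 173]

Pooled cuts: [11, 17, 28, 42, 50, 56, 61, 80, 89, 95, 108, 115, 122, 143, 149, 160, 165, 173, 186, 203]

Fragments:
  11→17: 6 bp
  17→28: 11 bp
  28→42: 14 bp
  42→50: 8 bp
  50→56: 6 bp
  56→61: 5 bp
  61→80: 19 bp
  80→89: 9 bp
  89→95: 6 bp
  95→108: 13 bp
  108→115: 7 bp
  115→122: 7 bp
  122→143: 21 bp
  143→149: 6 bp
  149→160: 11 bp
  160→165: 5 bp
  165→173: 8 bp
  173→186: 13 bp
  186→203: 17 bp
  203→11 (wrap): 211-203+11 = 19 bp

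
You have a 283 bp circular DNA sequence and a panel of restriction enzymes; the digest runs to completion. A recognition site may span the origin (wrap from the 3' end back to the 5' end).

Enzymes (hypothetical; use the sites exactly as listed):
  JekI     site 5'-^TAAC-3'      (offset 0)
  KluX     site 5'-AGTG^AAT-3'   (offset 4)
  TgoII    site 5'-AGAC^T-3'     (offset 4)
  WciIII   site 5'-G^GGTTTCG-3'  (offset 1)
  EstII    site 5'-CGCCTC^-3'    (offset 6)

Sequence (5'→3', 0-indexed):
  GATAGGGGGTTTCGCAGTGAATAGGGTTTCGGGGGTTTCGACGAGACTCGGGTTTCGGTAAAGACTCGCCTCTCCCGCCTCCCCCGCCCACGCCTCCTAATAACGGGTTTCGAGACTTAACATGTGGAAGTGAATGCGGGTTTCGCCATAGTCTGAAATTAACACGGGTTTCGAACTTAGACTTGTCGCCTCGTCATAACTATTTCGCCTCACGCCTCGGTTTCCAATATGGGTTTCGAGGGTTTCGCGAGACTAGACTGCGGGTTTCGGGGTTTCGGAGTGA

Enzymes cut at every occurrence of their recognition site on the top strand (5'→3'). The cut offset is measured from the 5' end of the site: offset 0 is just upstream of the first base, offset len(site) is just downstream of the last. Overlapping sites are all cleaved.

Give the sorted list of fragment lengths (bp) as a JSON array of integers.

Scan for sites:
  JekI TAAC/0: at [100, 117, 159, 196] ⇒ [100, 117, 159, 196]
  KluX AGTGAAT/4: at [15, 128] ⇒ [19, 132]
  TgoII AGACT/4: at [43, 61, 112, 178, 249, 254] ⇒ [47, 65, 116, 182, 253, 258]
  WciIII GGGTTTCG/1: at [6, 23, 32, 49, 104, 137, 165, 230, 239, 261, 269] ⇒ [7, 24, 33, 50, 105, 138, 166, 231, 240, 262, 270]
  EstII CGCCTC/6: at [66, 75, 90, 186, 205, 212] ⇒ [72, 81, 96, 192, 211, 218]

Pooled cuts: [7, 19, 24, 33, 47, 50, 65, 72, 81, 96, 100, 105, 116, 117, 132, 138, 159, 166, 182, 192, 196, 211, 218, 231, 240, 253, 258, 262, 270]

Fragment lengths:
  7→19: 12 bp
  19→24: 5 bp
  24→33: 9 bp
  33→47: 14 bp
  47→50: 3 bp
  50→65: 15 bp
  65→72: 7 bp
  72→81: 9 bp
  81→96: 15 bp
  96→100: 4 bp
  100→105: 5 bp
  105→116: 11 bp
  116→117: 1 bp
  117→132: 15 bp
  132→138: 6 bp
  138→159: 21 bp
  159→166: 7 bp
  166→182: 16 bp
  182→192: 10 bp
  192→196: 4 bp
  196→211: 15 bp
  211→218: 7 bp
  218→231: 13 bp
  231→240: 9 bp
  240→253: 13 bp
  253→258: 5 bp
  258→262: 4 bp
  262→270: 8 bp
  270→7 (wrap): 283-270+7 = 20 bp

[1,3,4,4,4,5,5,5,6,7,7,7,8,9,9,9,10,11,12,13,13,14,15,15,15,15,16,20,21]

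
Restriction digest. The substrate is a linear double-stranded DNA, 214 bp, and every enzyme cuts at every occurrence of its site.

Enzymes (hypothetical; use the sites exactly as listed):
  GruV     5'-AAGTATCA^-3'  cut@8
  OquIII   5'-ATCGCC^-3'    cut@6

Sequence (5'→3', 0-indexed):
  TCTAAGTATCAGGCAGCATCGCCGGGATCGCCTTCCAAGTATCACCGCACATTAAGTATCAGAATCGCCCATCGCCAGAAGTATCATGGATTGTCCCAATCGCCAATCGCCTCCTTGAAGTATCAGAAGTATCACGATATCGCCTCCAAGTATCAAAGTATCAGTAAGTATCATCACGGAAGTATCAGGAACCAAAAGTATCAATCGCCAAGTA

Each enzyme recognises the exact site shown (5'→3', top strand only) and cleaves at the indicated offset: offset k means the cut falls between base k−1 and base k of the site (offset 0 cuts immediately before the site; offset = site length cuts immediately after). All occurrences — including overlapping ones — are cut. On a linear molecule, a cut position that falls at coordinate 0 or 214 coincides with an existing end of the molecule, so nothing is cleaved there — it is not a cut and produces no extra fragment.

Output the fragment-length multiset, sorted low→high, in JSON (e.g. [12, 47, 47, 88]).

Scan for sites:
  GruV AAGTATCA/8: at [3, 36, 53, 78, 117, 126, 147, 155, 165, 179, 195] ⇒ [11, 44, 61, 86, 125, 134, 155, 163, 173, 187, 203]
  OquIII ATCGCC/6: at [17, 26, 63, 70, 98, 105, 138, 203] ⇒ [23, 32, 69, 76, 104, 111, 144, 209]

Pooled cuts: [11, 23, 32, 44, 61, 69, 76, 86, 104, 111, 125, 134, 144, 155, 163, 173, 187, 203, 209]

Fragment lengths:
  [0,11): 11 bp
  [11,23): 12 bp
  [23,32): 9 bp
  [32,44): 12 bp
  [44,61): 17 bp
  [61,69): 8 bp
  [69,76): 7 bp
  [76,86): 10 bp
  [86,104): 18 bp
  [104,111): 7 bp
  [111,125): 14 bp
  [125,134): 9 bp
  [134,144): 10 bp
  [144,155): 11 bp
  [155,163): 8 bp
  [163,173): 10 bp
  [173,187): 14 bp
  [187,203): 16 bp
  [203,209): 6 bp
  [209,214): 5 bp

[5,6,7,7,8,8,9,9,10,10,10,11,11,12,12,14,14,16,17,18]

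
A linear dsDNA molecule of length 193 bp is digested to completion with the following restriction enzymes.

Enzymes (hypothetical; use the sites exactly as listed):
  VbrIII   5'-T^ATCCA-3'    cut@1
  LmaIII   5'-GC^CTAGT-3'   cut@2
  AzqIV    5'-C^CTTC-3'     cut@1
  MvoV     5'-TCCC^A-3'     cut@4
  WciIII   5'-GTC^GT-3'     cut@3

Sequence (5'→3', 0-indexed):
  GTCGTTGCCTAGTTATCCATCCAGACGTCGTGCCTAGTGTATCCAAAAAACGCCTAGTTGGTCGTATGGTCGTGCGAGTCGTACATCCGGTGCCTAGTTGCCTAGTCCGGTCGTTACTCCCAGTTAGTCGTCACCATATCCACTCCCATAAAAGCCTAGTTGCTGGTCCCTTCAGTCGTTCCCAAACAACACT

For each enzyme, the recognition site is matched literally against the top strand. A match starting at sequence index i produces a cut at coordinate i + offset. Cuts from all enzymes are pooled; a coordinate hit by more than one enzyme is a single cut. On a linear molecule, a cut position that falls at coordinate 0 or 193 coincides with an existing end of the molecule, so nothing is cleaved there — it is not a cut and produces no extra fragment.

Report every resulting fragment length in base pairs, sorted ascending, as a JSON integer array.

Per-enzyme occurrences:
  VbrIII (TATCCA, off=1): starts [13, 39, 136] → cuts [14, 40, 137]
  LmaIII (GCCTAGT, off=2): starts [6, 31, 51, 91, 99, 153] → cuts [8, 33, 53, 93, 101, 155]
  AzqIV (CCTTC, off=1): starts [168] → cuts [169]
  MvoV (TCCCA, off=4): starts [117, 143, 179] → cuts [121, 147, 183]
  WciIII (GTCGT, off=3): starts [0, 26, 60, 68, 77, 109, 126, 174] → cuts [3, 29, 63, 71, 80, 112, 129, 177]

Pooled cuts: [3, 8, 14, 29, 33, 40, 53, 63, 71, 80, 93, 101, 112, 121, 129, 137, 147, 155, 169, 177, 183]

Fragments:
  [0,3): 3 bp
  [3,8): 5 bp
  [8,14): 6 bp
  [14,29): 15 bp
  [29,33): 4 bp
  [33,40): 7 bp
  [40,53): 13 bp
  [53,63): 10 bp
  [63,71): 8 bp
  [71,80): 9 bp
  [80,93): 13 bp
  [93,101): 8 bp
  [101,112): 11 bp
  [112,121): 9 bp
  [121,129): 8 bp
  [129,137): 8 bp
  [137,147): 10 bp
  [147,155): 8 bp
  [155,169): 14 bp
  [169,177): 8 bp
  [177,183): 6 bp
  [183,193): 10 bp

[3,4,5,6,6,7,8,8,8,8,8,8,9,9,10,10,10,11,13,13,14,15]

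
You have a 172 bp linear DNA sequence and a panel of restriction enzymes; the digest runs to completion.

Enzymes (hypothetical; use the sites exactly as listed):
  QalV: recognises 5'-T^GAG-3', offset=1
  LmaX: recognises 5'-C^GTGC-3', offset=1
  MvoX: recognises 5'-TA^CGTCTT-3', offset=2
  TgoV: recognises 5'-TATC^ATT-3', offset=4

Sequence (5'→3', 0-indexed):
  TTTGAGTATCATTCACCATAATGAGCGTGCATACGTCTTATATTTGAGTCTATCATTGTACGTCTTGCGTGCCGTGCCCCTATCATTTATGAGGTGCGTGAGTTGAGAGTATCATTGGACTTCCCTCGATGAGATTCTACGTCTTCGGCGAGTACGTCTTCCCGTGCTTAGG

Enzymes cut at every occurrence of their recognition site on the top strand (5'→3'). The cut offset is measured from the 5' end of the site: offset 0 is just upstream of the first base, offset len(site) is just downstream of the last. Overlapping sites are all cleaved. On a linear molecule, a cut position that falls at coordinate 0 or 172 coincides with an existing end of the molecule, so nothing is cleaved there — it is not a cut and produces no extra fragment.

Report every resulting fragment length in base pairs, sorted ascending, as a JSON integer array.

[3,4,5,5,6,6,7,7,8,9,9,9,9,9,9,11,12,12,15,17]

Scan for sites:
  QalV TGAG/1: at [2, 21, 44, 89, 98, 103, 129] ⇒ [3, 22, 45, 90, 99, 104, 130]
  LmaX CGTGC/1: at [25, 67, 72, 162] ⇒ [26, 68, 73, 163]
  MvoX TACGTCTT/2: at [31, 58, 137, 152] ⇒ [33, 60, 139, 154]
  TgoV TATCATT/4: at [6, 50, 80, 109] ⇒ [10, 54, 84, 113]

Pooled cuts: [3, 10, 22, 26, 33, 45, 54, 60, 68, 73, 84, 90, 99, 104, 113, 130, 139, 154, 163]

Fragment lengths:
  [0,3): 3 bp
  [3,10): 7 bp
  [10,22): 12 bp
  [22,26): 4 bp
  [26,33): 7 bp
  [33,45): 12 bp
  [45,54): 9 bp
  [54,60): 6 bp
  [60,68): 8 bp
  [68,73): 5 bp
  [73,84): 11 bp
  [84,90): 6 bp
  [90,99): 9 bp
  [99,104): 5 bp
  [104,113): 9 bp
  [113,130): 17 bp
  [130,139): 9 bp
  [139,154): 15 bp
  [154,163): 9 bp
  [163,172): 9 bp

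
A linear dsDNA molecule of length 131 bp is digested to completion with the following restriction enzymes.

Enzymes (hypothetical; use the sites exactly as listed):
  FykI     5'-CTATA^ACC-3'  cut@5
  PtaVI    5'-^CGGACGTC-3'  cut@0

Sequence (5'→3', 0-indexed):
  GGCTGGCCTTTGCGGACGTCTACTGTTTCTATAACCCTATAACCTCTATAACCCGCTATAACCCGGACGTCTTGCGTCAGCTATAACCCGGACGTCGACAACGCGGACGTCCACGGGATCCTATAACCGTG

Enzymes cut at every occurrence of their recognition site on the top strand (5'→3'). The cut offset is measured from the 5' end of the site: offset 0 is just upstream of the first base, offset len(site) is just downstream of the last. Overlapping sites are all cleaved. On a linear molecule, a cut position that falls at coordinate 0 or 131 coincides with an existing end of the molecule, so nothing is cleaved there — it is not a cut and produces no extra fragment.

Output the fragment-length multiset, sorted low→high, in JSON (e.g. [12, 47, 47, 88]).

Scan for sites:
  FykI CTATAACC/5: at [28, 36, 45, 55, 80, 120] ⇒ [33, 41, 50, 60, 85, 125]
  PtaVI CGGACGTC/0: at [12, 63, 88, 103] ⇒ [12, 63, 88, 103]

Pooled cuts: [12, 33, 41, 50, 60, 63, 85, 88, 103, 125]

Fragment lengths:
  [0,12): 12 bp
  [12,33): 21 bp
  [33,41): 8 bp
  [41,50): 9 bp
  [50,60): 10 bp
  [60,63): 3 bp
  [63,85): 22 bp
  [85,88): 3 bp
  [88,103): 15 bp
  [103,125): 22 bp
  [125,131): 6 bp

[3,3,6,8,9,10,12,15,21,22,22]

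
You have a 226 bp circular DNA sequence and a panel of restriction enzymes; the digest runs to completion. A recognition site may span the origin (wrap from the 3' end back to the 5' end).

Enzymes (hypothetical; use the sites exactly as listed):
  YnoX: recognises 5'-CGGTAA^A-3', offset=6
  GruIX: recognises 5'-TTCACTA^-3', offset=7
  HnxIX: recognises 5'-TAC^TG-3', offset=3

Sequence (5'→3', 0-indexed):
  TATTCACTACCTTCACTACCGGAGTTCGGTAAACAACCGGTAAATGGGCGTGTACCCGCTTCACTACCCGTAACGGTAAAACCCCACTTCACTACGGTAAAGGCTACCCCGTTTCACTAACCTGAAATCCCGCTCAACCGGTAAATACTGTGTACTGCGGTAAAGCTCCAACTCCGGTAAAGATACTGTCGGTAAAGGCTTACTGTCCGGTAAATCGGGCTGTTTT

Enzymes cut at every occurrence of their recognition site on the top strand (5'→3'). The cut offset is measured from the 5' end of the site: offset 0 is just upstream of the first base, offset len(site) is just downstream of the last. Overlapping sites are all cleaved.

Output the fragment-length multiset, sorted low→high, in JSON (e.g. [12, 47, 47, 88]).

[4,6,6,7,8,8,9,9,10,11,13,14,15,17,19,22,23,25]

Scan for sites:
  YnoX CGGTAAA/6: at [26, 37, 73, 94, 138, 157, 174, 189, 207] ⇒ [32, 43, 79, 100, 144, 163, 180, 195, 213]
  GruIX TTCACTA/7: at [2, 11, 59, 87, 112] ⇒ [9, 18, 66, 94, 119]
  HnxIX TACTG/3: at [145, 152, 183, 200] ⇒ [148, 155, 186, 203]

All cut coordinates (distinct, sorted): [9, 18, 32, 43, 66, 79, 94, 100, 119, 144, 148, 155, 163, 180, 186, 195, 203, 213]

Fragment lengths:
  9→18: 9 bp
  18→32: 14 bp
  32→43: 11 bp
  43→66: 23 bp
  66→79: 13 bp
  79→94: 15 bp
  94→100: 6 bp
  100→119: 19 bp
  119→144: 25 bp
  144→148: 4 bp
  148→155: 7 bp
  155→163: 8 bp
  163→180: 17 bp
  180→186: 6 bp
  186→195: 9 bp
  195→203: 8 bp
  203→213: 10 bp
  213→9 (wrap): 226-213+9 = 22 bp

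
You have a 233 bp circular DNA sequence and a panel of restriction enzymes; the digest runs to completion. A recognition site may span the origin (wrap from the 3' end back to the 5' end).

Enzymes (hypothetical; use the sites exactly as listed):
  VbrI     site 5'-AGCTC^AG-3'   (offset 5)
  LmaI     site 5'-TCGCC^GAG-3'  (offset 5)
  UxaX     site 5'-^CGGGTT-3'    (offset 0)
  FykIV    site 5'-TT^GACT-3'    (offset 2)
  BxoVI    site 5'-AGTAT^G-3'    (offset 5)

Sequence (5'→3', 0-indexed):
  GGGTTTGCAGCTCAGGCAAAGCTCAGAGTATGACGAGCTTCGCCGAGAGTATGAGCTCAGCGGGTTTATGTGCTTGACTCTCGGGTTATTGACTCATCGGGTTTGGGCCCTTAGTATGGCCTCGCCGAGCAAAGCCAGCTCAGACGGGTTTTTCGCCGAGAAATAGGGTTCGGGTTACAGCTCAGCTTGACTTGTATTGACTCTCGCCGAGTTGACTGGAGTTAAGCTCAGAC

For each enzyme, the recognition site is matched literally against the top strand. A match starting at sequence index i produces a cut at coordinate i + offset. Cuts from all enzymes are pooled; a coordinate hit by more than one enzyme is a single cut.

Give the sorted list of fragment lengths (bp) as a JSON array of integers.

[2,3,3,5,5,6,6,7,7,8,9,9,10,10,11,13,13,13,13,14,15,15,16,20]

Per-enzyme occurrences:
  VbrI (AGCTCAG, off=5): starts [8, 19, 53, 136, 178, 224] → cuts [13, 24, 58, 141, 183, 229]
  LmaI (TCGCCGAG, off=5): starts [39, 121, 152, 203] → cuts [44, 126, 157, 208]
  UxaX (CGGGTT, off=0): starts [60, 81, 97, 144, 170, 232] → cuts [60, 81, 97, 144, 170, 232]
  FykIV (TTGACT, off=2): starts [73, 88, 186, 196, 211] → cuts [75, 90, 188, 198, 213]
  BxoVI (AGTATG, off=5): starts [26, 47, 112] → cuts [31, 52, 117]

All cut coordinates (distinct, sorted): [13, 24, 31, 44, 52, 58, 60, 75, 81, 90, 97, 117, 126, 141, 144, 157, 170, 183, 188, 198, 208, 213, 229, 232]

Fragment lengths:
  13→24: 11 bp
  24→31: 7 bp
  31→44: 13 bp
  44→52: 8 bp
  52→58: 6 bp
  58→60: 2 bp
  60→75: 15 bp
  75→81: 6 bp
  81→90: 9 bp
  90→97: 7 bp
  97→117: 20 bp
  117→126: 9 bp
  126→141: 15 bp
  141→144: 3 bp
  144→157: 13 bp
  157→170: 13 bp
  170→183: 13 bp
  183→188: 5 bp
  188→198: 10 bp
  198→208: 10 bp
  208→213: 5 bp
  213→229: 16 bp
  229→232: 3 bp
  232→13 (wrap): 233-232+13 = 14 bp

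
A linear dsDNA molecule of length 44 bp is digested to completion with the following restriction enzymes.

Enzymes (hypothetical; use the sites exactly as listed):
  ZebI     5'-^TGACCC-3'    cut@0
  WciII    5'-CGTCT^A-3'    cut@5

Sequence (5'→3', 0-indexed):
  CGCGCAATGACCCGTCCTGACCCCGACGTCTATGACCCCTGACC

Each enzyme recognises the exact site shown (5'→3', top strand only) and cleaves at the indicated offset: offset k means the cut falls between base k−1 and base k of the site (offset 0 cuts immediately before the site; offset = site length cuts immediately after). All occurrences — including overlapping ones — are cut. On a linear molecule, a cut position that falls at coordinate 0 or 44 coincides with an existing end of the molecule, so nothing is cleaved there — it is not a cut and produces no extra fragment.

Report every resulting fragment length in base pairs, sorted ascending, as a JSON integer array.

[1,7,10,12,14]

Per-enzyme occurrences:
  ZebI (TGACCC, off=0): starts [7, 17, 32] → cuts [7, 17, 32]
  WciII (CGTCTA, off=5): starts [26] → cuts [31]

All cut coordinates (distinct, sorted): [7, 17, 31, 32]

Fragments:
  [0,7): 7 bp
  [7,17): 10 bp
  [17,31): 14 bp
  [31,32): 1 bp
  [32,44): 12 bp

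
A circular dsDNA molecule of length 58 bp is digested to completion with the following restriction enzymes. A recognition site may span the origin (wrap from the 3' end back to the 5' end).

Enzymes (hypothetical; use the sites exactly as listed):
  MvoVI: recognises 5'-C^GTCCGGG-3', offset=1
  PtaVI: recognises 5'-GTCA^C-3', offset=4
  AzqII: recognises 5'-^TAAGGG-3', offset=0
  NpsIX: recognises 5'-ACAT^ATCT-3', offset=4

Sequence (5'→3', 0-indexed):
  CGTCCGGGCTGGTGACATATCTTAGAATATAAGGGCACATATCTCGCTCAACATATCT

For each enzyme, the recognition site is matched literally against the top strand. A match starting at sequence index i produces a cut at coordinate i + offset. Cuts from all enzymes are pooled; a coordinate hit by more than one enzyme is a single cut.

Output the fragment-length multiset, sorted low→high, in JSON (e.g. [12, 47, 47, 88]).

Site scan:
  MvoVI (CGTCCGGG, off=1): starts [0] → cuts [1]
  PtaVI (GTCAC, off=4): no sites
  AzqII (TAAGGG, off=0): starts [29] → cuts [29]
  NpsIX (ACATATCT, off=4): starts [14, 36, 50] → cuts [18, 40, 54]

Pooled cuts: [1, 18, 29, 40, 54]

Fragment lengths:
  1→18: 17 bp
  18→29: 11 bp
  29→40: 11 bp
  40→54: 14 bp
  54→1 (wrap): 58-54+1 = 5 bp

[5,11,11,14,17]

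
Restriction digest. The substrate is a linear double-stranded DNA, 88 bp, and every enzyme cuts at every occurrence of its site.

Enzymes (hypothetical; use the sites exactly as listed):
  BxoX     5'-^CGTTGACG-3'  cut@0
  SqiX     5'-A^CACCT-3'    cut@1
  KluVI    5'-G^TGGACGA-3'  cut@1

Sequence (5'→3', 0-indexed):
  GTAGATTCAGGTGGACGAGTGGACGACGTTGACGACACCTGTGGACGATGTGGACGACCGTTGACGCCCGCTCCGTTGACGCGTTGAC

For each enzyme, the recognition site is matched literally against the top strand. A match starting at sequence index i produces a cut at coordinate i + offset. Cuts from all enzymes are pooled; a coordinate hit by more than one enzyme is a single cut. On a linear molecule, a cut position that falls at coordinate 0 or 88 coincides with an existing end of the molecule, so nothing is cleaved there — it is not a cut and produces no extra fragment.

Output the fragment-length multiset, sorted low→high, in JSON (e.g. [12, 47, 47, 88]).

[6,7,8,8,9,9,11,15,15]

Scan for sites:
  BxoX (CGTTGACG, off=0): starts [26, 58, 73] → cuts [26, 58, 73]
  SqiX (ACACCT, off=1): starts [34] → cuts [35]
  KluVI (GTGGACGA, off=1): starts [10, 18, 40, 49] → cuts [11, 19, 41, 50]

All cut coordinates (distinct, sorted): [11, 19, 26, 35, 41, 50, 58, 73]

Fragment lengths:
  [0,11): 11 bp
  [11,19): 8 bp
  [19,26): 7 bp
  [26,35): 9 bp
  [35,41): 6 bp
  [41,50): 9 bp
  [50,58): 8 bp
  [58,73): 15 bp
  [73,88): 15 bp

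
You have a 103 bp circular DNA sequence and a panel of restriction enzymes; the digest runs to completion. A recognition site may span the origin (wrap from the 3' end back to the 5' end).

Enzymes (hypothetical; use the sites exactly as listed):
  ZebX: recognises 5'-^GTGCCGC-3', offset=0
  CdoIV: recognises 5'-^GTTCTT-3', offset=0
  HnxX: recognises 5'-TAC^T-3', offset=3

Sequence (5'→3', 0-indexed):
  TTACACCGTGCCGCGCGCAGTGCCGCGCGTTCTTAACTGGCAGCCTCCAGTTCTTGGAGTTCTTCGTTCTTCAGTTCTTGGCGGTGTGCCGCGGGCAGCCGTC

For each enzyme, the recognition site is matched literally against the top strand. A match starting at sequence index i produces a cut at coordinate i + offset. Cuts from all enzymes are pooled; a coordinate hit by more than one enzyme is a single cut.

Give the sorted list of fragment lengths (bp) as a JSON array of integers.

[7,8,9,9,12,12,21,25]

Per-enzyme occurrences:
  ZebX (GTGCCGC, off=0): starts [7, 19, 85] → cuts [7, 19, 85]
  CdoIV (GTTCTT, off=0): starts [28, 49, 58, 65, 73] → cuts [28, 49, 58, 65, 73]
  HnxX (TACT, off=3): no sites

Pooled cuts: [7, 19, 28, 49, 58, 65, 73, 85]

Fragment lengths:
  7→19: 12 bp
  19→28: 9 bp
  28→49: 21 bp
  49→58: 9 bp
  58→65: 7 bp
  65→73: 8 bp
  73→85: 12 bp
  85→7 (wrap): 103-85+7 = 25 bp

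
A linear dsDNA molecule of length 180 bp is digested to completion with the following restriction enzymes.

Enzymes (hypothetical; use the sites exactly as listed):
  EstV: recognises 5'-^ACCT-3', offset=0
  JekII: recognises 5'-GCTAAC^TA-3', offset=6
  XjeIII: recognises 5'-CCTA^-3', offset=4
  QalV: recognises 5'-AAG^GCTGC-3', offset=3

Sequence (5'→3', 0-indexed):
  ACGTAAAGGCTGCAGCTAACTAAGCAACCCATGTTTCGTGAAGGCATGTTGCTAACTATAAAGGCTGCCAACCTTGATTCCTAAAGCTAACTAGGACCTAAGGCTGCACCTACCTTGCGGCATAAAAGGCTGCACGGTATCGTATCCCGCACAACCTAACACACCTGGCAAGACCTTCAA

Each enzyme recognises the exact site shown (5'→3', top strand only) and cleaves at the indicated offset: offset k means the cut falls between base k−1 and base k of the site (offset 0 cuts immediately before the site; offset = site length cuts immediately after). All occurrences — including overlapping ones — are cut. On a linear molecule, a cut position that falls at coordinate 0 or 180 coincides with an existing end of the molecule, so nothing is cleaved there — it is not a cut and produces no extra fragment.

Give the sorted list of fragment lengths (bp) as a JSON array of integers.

[1,2,4,4,4,5,5,5,7,7,8,8,8,10,12,13,16,25,36]

Scan for sites:
  EstV (ACCT, off=0): starts [70, 95, 107, 111, 153, 162, 172] → cuts [70, 95, 107, 111, 153, 162, 172]
  JekII (GCTAACTA, off=6): starts [14, 50, 85] → cuts [20, 56, 91]
  XjeIII (CCTA, off=4): starts [79, 96, 108, 154] → cuts [83, 100, 112, 158]
  QalV (AAGGCTGC, off=3): starts [5, 60, 99, 125] → cuts [8, 63, 102, 128]

Pooled cuts: [8, 20, 56, 63, 70, 83, 91, 95, 100, 102, 107, 111, 112, 128, 153, 158, 162, 172]

Fragment lengths:
  [0,8): 8 bp
  [8,20): 12 bp
  [20,56): 36 bp
  [56,63): 7 bp
  [63,70): 7 bp
  [70,83): 13 bp
  [83,91): 8 bp
  [91,95): 4 bp
  [95,100): 5 bp
  [100,102): 2 bp
  [102,107): 5 bp
  [107,111): 4 bp
  [111,112): 1 bp
  [112,128): 16 bp
  [128,153): 25 bp
  [153,158): 5 bp
  [158,162): 4 bp
  [162,172): 10 bp
  [172,180): 8 bp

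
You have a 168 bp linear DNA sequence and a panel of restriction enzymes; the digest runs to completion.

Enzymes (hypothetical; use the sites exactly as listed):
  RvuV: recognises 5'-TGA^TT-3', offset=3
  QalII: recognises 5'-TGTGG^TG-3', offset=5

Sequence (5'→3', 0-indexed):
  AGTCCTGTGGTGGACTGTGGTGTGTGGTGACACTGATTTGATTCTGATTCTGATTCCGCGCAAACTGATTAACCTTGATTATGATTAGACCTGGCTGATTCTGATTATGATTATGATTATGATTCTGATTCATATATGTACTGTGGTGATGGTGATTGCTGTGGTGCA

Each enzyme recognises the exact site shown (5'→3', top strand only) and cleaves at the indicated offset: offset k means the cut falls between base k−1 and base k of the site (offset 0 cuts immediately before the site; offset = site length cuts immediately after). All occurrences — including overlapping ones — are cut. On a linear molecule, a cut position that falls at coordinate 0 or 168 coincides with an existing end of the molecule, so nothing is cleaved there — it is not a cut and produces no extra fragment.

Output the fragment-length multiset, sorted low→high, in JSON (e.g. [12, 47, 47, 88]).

Site scan:
  RvuV (TGATT, off=3): starts [33, 38, 44, 50, 65, 75, 81, 95, 101, 107, 113, 119, 125, 152] → cuts [36, 41, 47, 53, 68, 78, 84, 98, 104, 110, 116, 122, 128, 155]
  QalII (TGTGGTG, off=5): starts [5, 15, 22, 141, 159] → cuts [10, 20, 27, 146, 164]

All cut coordinates (distinct, sorted): [10, 20, 27, 36, 41, 47, 53, 68, 78, 84, 98, 104, 110, 116, 122, 128, 146, 155, 164]

Fragment lengths:
  [0,10): 10 bp
  [10,20): 10 bp
  [20,27): 7 bp
  [27,36): 9 bp
  [36,41): 5 bp
  [41,47): 6 bp
  [47,53): 6 bp
  [53,68): 15 bp
  [68,78): 10 bp
  [78,84): 6 bp
  [84,98): 14 bp
  [98,104): 6 bp
  [104,110): 6 bp
  [110,116): 6 bp
  [116,122): 6 bp
  [122,128): 6 bp
  [128,146): 18 bp
  [146,155): 9 bp
  [155,164): 9 bp
  [164,168): 4 bp

[4,5,6,6,6,6,6,6,6,6,7,9,9,9,10,10,10,14,15,18]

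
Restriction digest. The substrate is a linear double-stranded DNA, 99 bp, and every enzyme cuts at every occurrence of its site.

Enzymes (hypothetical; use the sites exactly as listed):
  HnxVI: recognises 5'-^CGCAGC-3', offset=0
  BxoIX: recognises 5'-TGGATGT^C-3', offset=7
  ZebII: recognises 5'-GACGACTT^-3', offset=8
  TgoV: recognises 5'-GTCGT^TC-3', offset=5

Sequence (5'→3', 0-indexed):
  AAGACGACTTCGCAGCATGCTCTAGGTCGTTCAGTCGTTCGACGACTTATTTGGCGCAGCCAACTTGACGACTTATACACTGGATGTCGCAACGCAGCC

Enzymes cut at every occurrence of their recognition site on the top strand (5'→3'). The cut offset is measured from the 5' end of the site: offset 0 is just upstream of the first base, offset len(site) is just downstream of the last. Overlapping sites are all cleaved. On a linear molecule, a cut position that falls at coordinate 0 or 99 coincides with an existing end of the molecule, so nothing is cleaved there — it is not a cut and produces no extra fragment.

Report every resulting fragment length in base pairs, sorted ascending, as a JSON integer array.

[5,6,7,8,10,10,13,20,20]

Site scan:
  HnxVI (CGCAGC, off=0): starts [10, 54, 92] → cuts [10, 54, 92]
  BxoIX (TGGATGTC, off=7): starts [80] → cuts [87]
  ZebII (GACGACTT, off=8): starts [2, 40, 66] → cuts [10, 48, 74]
  TgoV (GTCGTTC, off=5): starts [25, 33] → cuts [30, 38]

All cut coordinates (distinct, sorted): [10, 30, 38, 48, 54, 74, 87, 92]

Fragment lengths:
  [0,10): 10 bp
  [10,30): 20 bp
  [30,38): 8 bp
  [38,48): 10 bp
  [48,54): 6 bp
  [54,74): 20 bp
  [74,87): 13 bp
  [87,92): 5 bp
  [92,99): 7 bp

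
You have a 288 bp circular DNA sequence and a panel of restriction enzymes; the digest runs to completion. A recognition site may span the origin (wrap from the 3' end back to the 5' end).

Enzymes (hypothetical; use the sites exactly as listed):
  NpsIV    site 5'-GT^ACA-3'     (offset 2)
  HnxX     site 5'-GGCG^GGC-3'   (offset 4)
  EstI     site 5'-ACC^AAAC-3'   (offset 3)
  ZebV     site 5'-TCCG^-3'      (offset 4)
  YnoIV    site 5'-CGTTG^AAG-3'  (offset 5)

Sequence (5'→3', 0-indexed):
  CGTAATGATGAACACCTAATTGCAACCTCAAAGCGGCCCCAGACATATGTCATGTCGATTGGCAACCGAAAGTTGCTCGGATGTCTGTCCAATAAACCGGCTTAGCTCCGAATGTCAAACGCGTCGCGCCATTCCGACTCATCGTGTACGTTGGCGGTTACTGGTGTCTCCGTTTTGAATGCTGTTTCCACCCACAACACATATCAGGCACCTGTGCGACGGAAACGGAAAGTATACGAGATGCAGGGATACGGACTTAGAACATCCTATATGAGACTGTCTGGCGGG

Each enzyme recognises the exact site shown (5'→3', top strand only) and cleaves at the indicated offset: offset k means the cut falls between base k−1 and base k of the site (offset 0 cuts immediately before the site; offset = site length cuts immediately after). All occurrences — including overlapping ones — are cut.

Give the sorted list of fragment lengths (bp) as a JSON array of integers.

[26,36,112,114]

Scan for sites:
  NpsIV (GTACA, off=2): no sites
  HnxX GGCGGGC/4: at [282] ⇒ [286]
  EstI (ACCAAAC, off=3): no sites
  ZebV TCCG/4: at [106, 132, 168] ⇒ [110, 136, 172]
  YnoIV (CGTTGAAG, off=5): no sites

All cut coordinates (distinct, sorted): [110, 136, 172, 286]

Fragment lengths:
  110→136: 26 bp
  136→172: 36 bp
  172→286: 114 bp
  286→110 (wrap): 288-286+110 = 112 bp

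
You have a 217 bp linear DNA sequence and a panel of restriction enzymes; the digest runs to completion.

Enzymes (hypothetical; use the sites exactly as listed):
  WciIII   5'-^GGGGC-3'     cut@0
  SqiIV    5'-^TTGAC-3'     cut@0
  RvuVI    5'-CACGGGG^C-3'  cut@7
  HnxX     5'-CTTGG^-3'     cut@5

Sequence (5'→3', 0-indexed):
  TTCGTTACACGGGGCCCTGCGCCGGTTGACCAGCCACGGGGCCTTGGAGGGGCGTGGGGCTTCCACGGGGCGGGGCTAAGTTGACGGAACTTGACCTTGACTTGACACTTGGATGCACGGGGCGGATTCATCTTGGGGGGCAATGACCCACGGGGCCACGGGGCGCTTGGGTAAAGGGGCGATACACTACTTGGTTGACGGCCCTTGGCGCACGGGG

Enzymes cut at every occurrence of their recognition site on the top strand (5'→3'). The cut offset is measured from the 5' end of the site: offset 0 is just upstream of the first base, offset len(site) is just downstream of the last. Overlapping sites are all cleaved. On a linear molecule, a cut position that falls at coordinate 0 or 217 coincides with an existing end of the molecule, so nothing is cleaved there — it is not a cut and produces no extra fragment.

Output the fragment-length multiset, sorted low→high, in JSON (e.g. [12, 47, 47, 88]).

Site scan:
  WciIII GGGGC/0: at [10, 37, 48, 55, 66, 71, 118, 136, 151, 159, 175] ⇒ [10, 37, 48, 55, 66, 71, 118, 136, 151, 159, 175]
  SqiIV TTGAC/0: at [25, 80, 90, 96, 101, 194] ⇒ [25, 80, 90, 96, 101, 194]
  RvuVI CACGGGGC/7: at [7, 34, 63, 115, 148, 156] ⇒ [14, 41, 70, 122, 155, 163]
  HnxX CTTGG/5: at [42, 107, 131, 165, 189, 203] ⇒ [47, 112, 136, 170, 194, 208]

Pooled cuts: [10, 14, 25, 37, 41, 47, 48, 55, 66, 70, 71, 80, 90, 96, 101, 112, 118, 122, 136, 151, 155, 159, 163, 170, 175, 194, 208]

Fragments:
  [0,10): 10 bp
  [10,14): 4 bp
  [14,25): 11 bp
  [25,37): 12 bp
  [37,41): 4 bp
  [41,47): 6 bp
  [47,48): 1 bp
  [48,55): 7 bp
  [55,66): 11 bp
  [66,70): 4 bp
  [70,71): 1 bp
  [71,80): 9 bp
  [80,90): 10 bp
  [90,96): 6 bp
  [96,101): 5 bp
  [101,112): 11 bp
  [112,118): 6 bp
  [118,122): 4 bp
  [122,136): 14 bp
  [136,151): 15 bp
  [151,155): 4 bp
  [155,159): 4 bp
  [159,163): 4 bp
  [163,170): 7 bp
  [170,175): 5 bp
  [175,194): 19 bp
  [194,208): 14 bp
  [208,217): 9 bp

[1,1,4,4,4,4,4,4,4,5,5,6,6,6,7,7,9,9,10,10,11,11,11,12,14,14,15,19]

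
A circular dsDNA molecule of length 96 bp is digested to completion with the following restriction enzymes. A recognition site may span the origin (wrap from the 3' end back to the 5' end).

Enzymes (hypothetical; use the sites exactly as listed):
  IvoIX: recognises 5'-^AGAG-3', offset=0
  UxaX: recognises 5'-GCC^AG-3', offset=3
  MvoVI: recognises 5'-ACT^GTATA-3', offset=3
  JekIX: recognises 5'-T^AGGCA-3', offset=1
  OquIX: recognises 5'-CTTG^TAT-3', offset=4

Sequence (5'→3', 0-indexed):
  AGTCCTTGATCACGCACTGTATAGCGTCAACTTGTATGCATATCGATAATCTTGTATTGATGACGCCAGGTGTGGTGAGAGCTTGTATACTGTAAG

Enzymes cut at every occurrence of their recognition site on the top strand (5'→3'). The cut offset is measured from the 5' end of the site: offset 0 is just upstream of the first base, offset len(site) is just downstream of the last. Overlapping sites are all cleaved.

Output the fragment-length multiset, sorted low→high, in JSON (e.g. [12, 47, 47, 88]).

Per-enzyme occurrences:
  IvoIX (AGAG, off=0): starts [77, 94] → cuts [77, 94]
  UxaX (GCCAG, off=3): starts [64] → cuts [67]
  MvoVI (ACTGTATA, off=3): starts [15] → cuts [18]
  JekIX (TAGGCA, off=1): no sites
  OquIX (CTTGTAT, off=4): starts [30, 50, 81] → cuts [34, 54, 85]

Pooled cuts: [18, 34, 54, 67, 77, 85, 94]

Fragment lengths:
  18→34: 16 bp
  34→54: 20 bp
  54→67: 13 bp
  67→77: 10 bp
  77→85: 8 bp
  85→94: 9 bp
  94→18 (wrap): 96-94+18 = 20 bp

[8,9,10,13,16,20,20]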